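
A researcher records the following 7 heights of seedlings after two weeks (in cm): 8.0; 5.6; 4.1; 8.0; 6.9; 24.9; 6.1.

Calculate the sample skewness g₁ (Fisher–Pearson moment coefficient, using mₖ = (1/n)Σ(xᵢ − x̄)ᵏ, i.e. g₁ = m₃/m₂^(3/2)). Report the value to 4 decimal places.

x̄ = (8.0 + 5.6 + 4.1 + 8.0 + 6.9 + 24.9 + 6.1) / 7 = 9.0857
deviations (xᵢ − x̄): -1.0857, -3.4857, -4.9857, -1.0857, -2.1857, 15.8143, -2.9857
Σ(xᵢ − x̄)² = 303.1486 ⇒ m₂ = 303.1486/7 = 43.30694
Σ(xᵢ − x̄)³ = 3749.1191 ⇒ m₃ = 3749.1191/7 = 535.58844
m₂^(3/2) = 43.30694^(1.5) = 284.99434
g₁ = m₃ / m₂^(3/2) = 535.58844 / 284.99434 ≈ 1.8793

1.8793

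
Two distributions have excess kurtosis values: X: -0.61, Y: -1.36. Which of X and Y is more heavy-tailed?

Higher excess kurtosis ⇒ heavier tails relative to the normal distribution.
-0.61 vs -1.36: the larger is -0.61, so X has heavier tails.

X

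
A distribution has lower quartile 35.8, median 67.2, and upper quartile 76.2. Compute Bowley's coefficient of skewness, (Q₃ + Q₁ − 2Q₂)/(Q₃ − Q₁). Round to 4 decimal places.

-0.5545

numerator: Q₃ + Q₁ − 2Q₂ = 76.2 + 35.8 − 2×67.2 = -22.4000
denominator: Q₃ − Q₁ = 76.2 − 35.8 = 40.4000
Bowley skewness = -22.4000 / 40.4000 ≈ -0.5545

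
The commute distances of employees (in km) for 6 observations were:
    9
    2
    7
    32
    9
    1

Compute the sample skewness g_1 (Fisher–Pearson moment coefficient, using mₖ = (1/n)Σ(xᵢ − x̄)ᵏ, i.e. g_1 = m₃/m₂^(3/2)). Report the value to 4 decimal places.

x̄ = (9 + 2 + 7 + 32 + 9 + 1) / 6 = 10.0000
deviations (xᵢ − x̄): -1.0000, -8.0000, -3.0000, 22.0000, -1.0000, -9.0000
Σ(xᵢ − x̄)² = 640.0000 ⇒ m₂ = 640.0000/6 = 106.66667
Σ(xᵢ − x̄)³ = 9378.0000 ⇒ m₃ = 9378.0000/6 = 1563.00000
m₂^(3/2) = 106.66667^(1.5) = 1101.64860
g_1 = m₃ / m₂^(3/2) = 1563.00000 / 1101.64860 ≈ 1.4188

1.4188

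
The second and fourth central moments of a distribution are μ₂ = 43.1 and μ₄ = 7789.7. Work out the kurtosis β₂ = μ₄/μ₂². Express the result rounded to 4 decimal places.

μ₂² = 43.1² = 1857.61000
μ₄/μ₂² = 7789.7 / 1857.61000 = 4.19340
β₂ ≈ 4.1934

4.1934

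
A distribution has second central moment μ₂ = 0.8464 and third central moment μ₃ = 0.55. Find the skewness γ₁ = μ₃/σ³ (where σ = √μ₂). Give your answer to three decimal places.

σ = √μ₂ = √0.8464 = 0.92000
σ³ = μ₂^(3/2) = 0.77869
γ₁ = μ₃/σ³ = 0.55 / 0.77869 ≈ 0.706

0.706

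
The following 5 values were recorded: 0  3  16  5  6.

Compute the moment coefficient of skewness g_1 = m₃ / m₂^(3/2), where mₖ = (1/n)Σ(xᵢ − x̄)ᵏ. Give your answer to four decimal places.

x̄ = (0 + 3 + 16 + 5 + 6) / 5 = 6.0000
deviations (xᵢ − x̄): -6.0000, -3.0000, 10.0000, -1.0000, 0.0000
Σ(xᵢ − x̄)² = 146.0000 ⇒ m₂ = 146.0000/5 = 29.20000
Σ(xᵢ − x̄)³ = 756.0000 ⇒ m₃ = 756.0000/5 = 151.20000
m₂^(3/2) = 29.20000^(1.5) = 157.78811
g_1 = m₃ / m₂^(3/2) = 151.20000 / 157.78811 ≈ 0.9582

0.9582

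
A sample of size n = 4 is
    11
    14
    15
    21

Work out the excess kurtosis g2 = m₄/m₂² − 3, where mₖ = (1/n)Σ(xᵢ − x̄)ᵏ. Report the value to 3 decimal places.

x̄ = 15.2500
Σ(xᵢ − x̄)² = 52.7500 ⇒ m₂ = 13.18750
Σ(xᵢ − x̄)⁴ = 1421.8281 ⇒ m₄ = 355.45703
m₂² = 173.91016
g2 = m₄/m₂² − 3 = 2.04391 − 3 ≈ -0.956

-0.956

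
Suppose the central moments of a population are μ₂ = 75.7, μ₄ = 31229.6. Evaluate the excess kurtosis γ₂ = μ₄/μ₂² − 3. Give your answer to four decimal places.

μ₂² = 75.7² = 5730.49000
μ₄/μ₂² = 31229.6 / 5730.49000 = 5.44973
γ₂ = 5.44973 − 3 ≈ 2.4497

2.4497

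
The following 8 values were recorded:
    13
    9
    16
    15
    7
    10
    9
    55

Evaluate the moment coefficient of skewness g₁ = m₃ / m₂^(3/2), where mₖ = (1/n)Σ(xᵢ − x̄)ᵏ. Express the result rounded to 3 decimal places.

x̄ = (13 + 9 + 16 + 15 + 7 + 10 + 9 + 55) / 8 = 16.7500
deviations (xᵢ − x̄): -3.7500, -7.7500, -0.7500, -1.7500, -9.7500, -6.7500, -7.7500, 38.2500
Σ(xᵢ − x̄)² = 1741.5000 ⇒ m₂ = 1741.5000/8 = 217.68750
Σ(xᵢ − x̄)³ = 53738.2500 ⇒ m₃ = 53738.2500/8 = 6717.28125
m₂^(3/2) = 217.68750^(1.5) = 3211.81290
g₁ = m₃ / m₂^(3/2) = 6717.28125 / 3211.81290 ≈ 2.091

2.091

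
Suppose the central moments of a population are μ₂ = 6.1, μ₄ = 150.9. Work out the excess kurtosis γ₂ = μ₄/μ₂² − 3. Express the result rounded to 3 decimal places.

1.055

μ₂² = 6.1² = 37.21000
μ₄/μ₂² = 150.9 / 37.21000 = 4.05536
γ₂ = 4.05536 − 3 ≈ 1.055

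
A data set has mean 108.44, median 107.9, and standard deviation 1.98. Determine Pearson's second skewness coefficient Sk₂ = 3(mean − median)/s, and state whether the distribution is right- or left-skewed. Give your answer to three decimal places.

Sk₂ = 3(108.44 − 107.9) / 1.98 = 3 × 0.5400 / 1.98
    = 1.6200 / 1.98 ≈ 0.818
Sk₂ > 0 ⇒ mean > median ⇒ right-skewed (positive skew).

0.818, right-skewed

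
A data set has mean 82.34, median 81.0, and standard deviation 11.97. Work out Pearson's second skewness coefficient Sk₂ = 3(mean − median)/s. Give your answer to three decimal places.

0.336

Sk₂ = 3(82.34 − 81.0) / 11.97 = 3 × 1.3400 / 11.97
    = 4.0200 / 11.97 ≈ 0.336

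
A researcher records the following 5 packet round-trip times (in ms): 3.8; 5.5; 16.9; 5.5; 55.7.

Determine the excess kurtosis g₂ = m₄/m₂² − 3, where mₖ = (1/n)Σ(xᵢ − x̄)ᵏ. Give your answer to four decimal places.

-0.0496

x̄ = 17.4800
Σ(xᵢ − x̄)² = 1935.2880 ⇒ m₂ = 387.05760
Σ(xᵢ − x̄)⁴ = 2210062.9199 ⇒ m₄ = 442012.58398
m₂² = 149813.58572
g₂ = m₄/m₂² − 3 = 2.95042 − 3 ≈ -0.0496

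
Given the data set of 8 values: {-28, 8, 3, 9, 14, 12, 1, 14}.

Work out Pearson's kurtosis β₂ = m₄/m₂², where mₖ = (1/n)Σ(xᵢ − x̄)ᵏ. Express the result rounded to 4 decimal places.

4.8592

x̄ = 4.1250
Σ(xᵢ − x̄)² = 1338.8750 ⇒ m₂ = 167.35938
Σ(xᵢ − x̄)⁴ = 1088808.0254 ⇒ m₄ = 136101.00317
m₂² = 28009.16040
β₂ = m₄/m₂² = 136101.00317 / 28009.16040 ≈ 4.8592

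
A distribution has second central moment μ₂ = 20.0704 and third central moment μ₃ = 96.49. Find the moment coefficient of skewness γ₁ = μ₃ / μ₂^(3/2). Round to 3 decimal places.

σ = √μ₂ = √20.0704 = 4.48000
σ³ = μ₂^(3/2) = 89.91539
γ₁ = μ₃/σ³ = 96.49 / 89.91539 ≈ 1.073

1.073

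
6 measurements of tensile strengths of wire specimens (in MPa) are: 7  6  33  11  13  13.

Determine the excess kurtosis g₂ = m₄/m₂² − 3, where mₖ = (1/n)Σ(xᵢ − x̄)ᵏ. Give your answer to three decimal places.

0.598

x̄ = 13.8333
Σ(xᵢ − x̄)² = 484.8333 ⇒ m₂ = 80.80556
Σ(xᵢ − x̄)⁴ = 140965.1528 ⇒ m₄ = 23494.19213
m₂² = 6529.53781
g₂ = m₄/m₂² − 3 = 3.59814 − 3 ≈ 0.598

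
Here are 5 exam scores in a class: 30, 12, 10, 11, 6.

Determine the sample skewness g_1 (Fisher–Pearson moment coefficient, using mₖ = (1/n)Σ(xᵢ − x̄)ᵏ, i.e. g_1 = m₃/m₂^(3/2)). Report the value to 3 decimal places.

x̄ = (30 + 12 + 10 + 11 + 6) / 5 = 13.8000
deviations (xᵢ − x̄): 16.2000, -1.8000, -3.8000, -2.8000, -7.8000
Σ(xᵢ − x̄)² = 348.8000 ⇒ m₂ = 348.8000/5 = 69.76000
Σ(xᵢ − x̄)³ = 3694.3200 ⇒ m₃ = 3694.3200/5 = 738.86400
m₂^(3/2) = 69.76000^(1.5) = 582.65263
g_1 = m₃ / m₂^(3/2) = 738.86400 / 582.65263 ≈ 1.268

1.268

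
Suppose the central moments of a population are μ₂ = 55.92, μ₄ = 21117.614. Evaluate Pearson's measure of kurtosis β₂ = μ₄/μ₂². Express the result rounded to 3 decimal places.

6.753

μ₂² = 55.92² = 3127.04640
μ₄/μ₂² = 21117.614 / 3127.04640 = 6.75321
β₂ ≈ 6.753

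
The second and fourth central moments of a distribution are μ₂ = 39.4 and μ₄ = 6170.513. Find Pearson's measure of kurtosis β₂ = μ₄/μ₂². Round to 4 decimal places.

3.9749

μ₂² = 39.4² = 1552.36000
μ₄/μ₂² = 6170.513 / 1552.36000 = 3.97492
β₂ ≈ 3.9749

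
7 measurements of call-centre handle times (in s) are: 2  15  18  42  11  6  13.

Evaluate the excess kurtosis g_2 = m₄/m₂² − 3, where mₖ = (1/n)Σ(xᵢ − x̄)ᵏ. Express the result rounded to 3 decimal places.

x̄ = 15.2857
Σ(xᵢ − x̄)² = 1007.4286 ⇒ m₂ = 143.91837
Σ(xᵢ − x̄)⁴ = 548310.1458 ⇒ m₄ = 78330.02082
m₂² = 20712.49646
g_2 = m₄/m₂² − 3 = 3.78178 − 3 ≈ 0.782

0.782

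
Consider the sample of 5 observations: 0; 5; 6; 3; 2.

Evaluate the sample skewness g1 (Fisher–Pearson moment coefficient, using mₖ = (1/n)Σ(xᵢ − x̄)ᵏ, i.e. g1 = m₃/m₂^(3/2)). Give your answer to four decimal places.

x̄ = (0 + 5 + 6 + 3 + 2) / 5 = 3.2000
deviations (xᵢ − x̄): -3.2000, 1.8000, 2.8000, -0.2000, -1.2000
Σ(xᵢ − x̄)² = 22.8000 ⇒ m₂ = 22.8000/5 = 4.56000
Σ(xᵢ − x̄)³ = -6.7200 ⇒ m₃ = -6.7200/5 = -1.34400
m₂^(3/2) = 4.56000^(1.5) = 9.73750
g1 = m₃ / m₂^(3/2) = -1.34400 / 9.73750 ≈ -0.1380

-0.1380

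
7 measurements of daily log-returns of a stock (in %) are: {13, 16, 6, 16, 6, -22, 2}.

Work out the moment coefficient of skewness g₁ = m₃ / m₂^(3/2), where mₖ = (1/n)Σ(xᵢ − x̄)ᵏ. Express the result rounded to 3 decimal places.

-1.364

x̄ = (13 + 16 + 6 + 16 + 6 - 22 + 2) / 7 = 5.2857
deviations (xᵢ − x̄): 7.7143, 10.7143, 0.7143, 10.7143, 0.7143, -27.2857, -3.2857
Σ(xᵢ − x̄)² = 1045.4286 ⇒ m₂ = 1045.4286/7 = 149.34694
Σ(xᵢ − x̄)³ = -17430.2449 ⇒ m₃ = -17430.2449/7 = -2490.03499
m₂^(3/2) = 149.34694^(1.5) = 1825.13287
g₁ = m₃ / m₂^(3/2) = -2490.03499 / 1825.13287 ≈ -1.364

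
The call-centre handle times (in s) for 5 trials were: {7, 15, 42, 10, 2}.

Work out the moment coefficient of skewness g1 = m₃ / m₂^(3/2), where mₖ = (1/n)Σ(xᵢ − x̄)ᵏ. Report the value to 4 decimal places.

1.1727

x̄ = (7 + 15 + 42 + 10 + 2) / 5 = 15.2000
deviations (xᵢ − x̄): -8.2000, -0.2000, 26.8000, -5.2000, -13.2000
Σ(xᵢ − x̄)² = 986.8000 ⇒ m₂ = 986.8000/5 = 197.36000
Σ(xᵢ − x̄)³ = 16256.8800 ⇒ m₃ = 16256.8800/5 = 3251.37600
m₂^(3/2) = 197.36000^(1.5) = 2772.60949
g1 = m₃ / m₂^(3/2) = 3251.37600 / 2772.60949 ≈ 1.1727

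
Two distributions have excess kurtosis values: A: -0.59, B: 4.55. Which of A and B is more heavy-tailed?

Higher excess kurtosis ⇒ heavier tails relative to the normal distribution.
-0.59 vs 4.55: the larger is 4.55, so B has heavier tails. (B is leptokurtic — heavier-than-normal tails; the other is platykurtic.)

B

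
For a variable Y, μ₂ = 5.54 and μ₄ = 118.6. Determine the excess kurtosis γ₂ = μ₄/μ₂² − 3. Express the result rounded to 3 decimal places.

μ₂² = 5.54² = 30.69160
μ₄/μ₂² = 118.6 / 30.69160 = 3.86425
γ₂ = 3.86425 − 3 ≈ 0.864

0.864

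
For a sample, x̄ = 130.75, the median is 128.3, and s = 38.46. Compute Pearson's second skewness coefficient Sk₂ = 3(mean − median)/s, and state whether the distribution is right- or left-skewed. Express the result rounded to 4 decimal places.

Sk₂ = 3(130.75 − 128.3) / 38.46 = 3 × 2.4500 / 38.46
    = 7.3500 / 38.46 ≈ 0.1911
Sk₂ > 0 ⇒ mean > median ⇒ right-skewed (positive skew).

0.1911, right-skewed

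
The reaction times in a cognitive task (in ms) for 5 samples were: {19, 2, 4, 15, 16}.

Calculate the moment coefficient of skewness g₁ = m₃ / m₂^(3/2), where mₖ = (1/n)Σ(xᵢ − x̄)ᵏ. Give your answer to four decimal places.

-0.3182

x̄ = (19 + 2 + 4 + 15 + 16) / 5 = 11.2000
deviations (xᵢ − x̄): 7.8000, -9.2000, -7.2000, 3.8000, 4.8000
Σ(xᵢ − x̄)² = 234.8000 ⇒ m₂ = 234.8000/5 = 46.96000
Σ(xᵢ − x̄)³ = -511.9200 ⇒ m₃ = -511.9200/5 = -102.38400
m₂^(3/2) = 46.96000^(1.5) = 321.80451
g₁ = m₃ / m₂^(3/2) = -102.38400 / 321.80451 ≈ -0.3182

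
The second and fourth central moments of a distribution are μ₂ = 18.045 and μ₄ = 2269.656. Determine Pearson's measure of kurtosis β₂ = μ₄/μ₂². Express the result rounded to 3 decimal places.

6.970

μ₂² = 18.045² = 325.62203
μ₄/μ₂² = 2269.656 / 325.62203 = 6.97022
β₂ ≈ 6.970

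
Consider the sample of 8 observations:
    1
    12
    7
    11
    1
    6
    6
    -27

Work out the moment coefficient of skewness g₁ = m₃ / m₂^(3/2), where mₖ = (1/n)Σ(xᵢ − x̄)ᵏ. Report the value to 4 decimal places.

x̄ = (1 + 12 + 7 + 11 + 1 + 6 + 6 - 27) / 8 = 2.1250
deviations (xᵢ − x̄): -1.1250, 9.8750, 4.8750, 8.8750, -1.1250, 3.8750, 3.8750, -29.1250
Σ(xᵢ − x̄)² = 1080.8750 ⇒ m₂ = 1080.8750/8 = 135.10938
Σ(xᵢ − x̄)³ = -22814.3438 ⇒ m₃ = -22814.3438/8 = -2851.79297
m₂^(3/2) = 135.10938^(1.5) = 1570.46488
g₁ = m₃ / m₂^(3/2) = -2851.79297 / 1570.46488 ≈ -1.8159

-1.8159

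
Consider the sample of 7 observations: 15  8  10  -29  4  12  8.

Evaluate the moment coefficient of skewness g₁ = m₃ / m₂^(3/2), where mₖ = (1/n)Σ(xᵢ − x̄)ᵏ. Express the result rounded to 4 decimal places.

x̄ = (15 + 8 + 10 - 29 + 4 + 12 + 8) / 7 = 4.0000
deviations (xᵢ − x̄): 11.0000, 4.0000, 6.0000, -33.0000, 0.0000, 8.0000, 4.0000
Σ(xᵢ − x̄)² = 1342.0000 ⇒ m₂ = 1342.0000/7 = 191.71429
Σ(xᵢ − x̄)³ = -33750.0000 ⇒ m₃ = -33750.0000/7 = -4821.42857
m₂^(3/2) = 191.71429^(1.5) = 2654.49379
g₁ = m₃ / m₂^(3/2) = -4821.42857 / 2654.49379 ≈ -1.8163

-1.8163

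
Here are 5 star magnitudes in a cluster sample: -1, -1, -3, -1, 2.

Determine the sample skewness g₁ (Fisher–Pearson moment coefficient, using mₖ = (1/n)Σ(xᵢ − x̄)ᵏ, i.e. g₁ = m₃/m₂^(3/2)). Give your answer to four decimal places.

0.5508

x̄ = (-1 - 1 - 3 - 1 + 2) / 5 = -0.8000
deviations (xᵢ − x̄): -0.2000, -0.2000, -2.2000, -0.2000, 2.8000
Σ(xᵢ − x̄)² = 12.8000 ⇒ m₂ = 12.8000/5 = 2.56000
Σ(xᵢ − x̄)³ = 11.2800 ⇒ m₃ = 11.2800/5 = 2.25600
m₂^(3/2) = 2.56000^(1.5) = 4.09600
g₁ = m₃ / m₂^(3/2) = 2.25600 / 4.09600 ≈ 0.5508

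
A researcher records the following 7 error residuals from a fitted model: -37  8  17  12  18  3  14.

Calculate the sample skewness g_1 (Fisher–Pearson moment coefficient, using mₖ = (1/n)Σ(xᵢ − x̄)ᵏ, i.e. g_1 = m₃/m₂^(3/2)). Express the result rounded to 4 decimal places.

x̄ = (-37 + 8 + 17 + 12 + 18 + 3 + 14) / 7 = 5.0000
deviations (xᵢ − x̄): -42.0000, 3.0000, 12.0000, 7.0000, 13.0000, -2.0000, 9.0000
Σ(xᵢ − x̄)² = 2220.0000 ⇒ m₂ = 2220.0000/7 = 317.14286
Σ(xᵢ − x̄)³ = -69072.0000 ⇒ m₃ = -69072.0000/7 = -9867.42857
m₂^(3/2) = 317.14286^(1.5) = 5647.84022
g_1 = m₃ / m₂^(3/2) = -9867.42857 / 5647.84022 ≈ -1.7471

-1.7471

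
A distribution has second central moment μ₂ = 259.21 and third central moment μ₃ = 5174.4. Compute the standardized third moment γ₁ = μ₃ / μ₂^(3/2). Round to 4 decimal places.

σ = √μ₂ = √259.21 = 16.10000
σ³ = μ₂^(3/2) = 4173.28100
γ₁ = μ₃/σ³ = 5174.4 / 4173.28100 ≈ 1.2399

1.2399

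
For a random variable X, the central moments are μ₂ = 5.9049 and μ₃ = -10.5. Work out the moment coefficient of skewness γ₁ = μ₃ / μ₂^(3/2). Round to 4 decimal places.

σ = √μ₂ = √5.9049 = 2.43000
σ³ = μ₂^(3/2) = 14.34891
γ₁ = μ₃/σ³ = -10.5 / 14.34891 ≈ -0.7318

-0.7318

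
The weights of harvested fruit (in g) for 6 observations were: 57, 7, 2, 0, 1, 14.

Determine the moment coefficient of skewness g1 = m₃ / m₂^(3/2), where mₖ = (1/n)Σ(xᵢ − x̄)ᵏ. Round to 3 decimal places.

x̄ = (57 + 7 + 2 + 0 + 1 + 14) / 6 = 13.5000
deviations (xᵢ − x̄): 43.5000, -6.5000, -11.5000, -13.5000, -12.5000, 0.5000
Σ(xᵢ − x̄)² = 2405.5000 ⇒ m₂ = 2405.5000/6 = 400.91667
Σ(xᵢ − x̄)³ = 76104.0000 ⇒ m₃ = 76104.0000/6 = 12684.00000
m₂^(3/2) = 400.91667^(1.5) = 8027.51575
g1 = m₃ / m₂^(3/2) = 12684.00000 / 8027.51575 ≈ 1.580

1.580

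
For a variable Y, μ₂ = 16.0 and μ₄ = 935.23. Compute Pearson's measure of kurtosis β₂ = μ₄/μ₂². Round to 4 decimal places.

3.6532

μ₂² = 16.0² = 256.00000
μ₄/μ₂² = 935.23 / 256.00000 = 3.65324
β₂ ≈ 3.6532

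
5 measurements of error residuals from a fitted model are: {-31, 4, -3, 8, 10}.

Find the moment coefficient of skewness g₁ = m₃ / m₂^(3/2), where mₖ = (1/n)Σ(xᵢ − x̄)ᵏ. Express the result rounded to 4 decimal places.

x̄ = (-31 + 4 - 3 + 8 + 10) / 5 = -2.4000
deviations (xᵢ − x̄): -28.6000, 6.4000, -0.6000, 10.4000, 12.4000
Σ(xᵢ − x̄)² = 1121.2000 ⇒ m₂ = 1121.2000/5 = 224.24000
Σ(xᵢ − x̄)³ = -20100.2400 ⇒ m₃ = -20100.2400/5 = -4020.04800
m₂^(3/2) = 224.24000^(1.5) = 3357.91445
g₁ = m₃ / m₂^(3/2) = -4020.04800 / 3357.91445 ≈ -1.1972

-1.1972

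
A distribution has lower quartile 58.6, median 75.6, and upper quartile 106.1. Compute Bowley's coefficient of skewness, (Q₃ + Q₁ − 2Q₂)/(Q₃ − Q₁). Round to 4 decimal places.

0.2842

numerator: Q₃ + Q₁ − 2Q₂ = 106.1 + 58.6 − 2×75.6 = 13.5000
denominator: Q₃ − Q₁ = 106.1 − 58.6 = 47.5000
Bowley skewness = 13.5000 / 47.5000 ≈ 0.2842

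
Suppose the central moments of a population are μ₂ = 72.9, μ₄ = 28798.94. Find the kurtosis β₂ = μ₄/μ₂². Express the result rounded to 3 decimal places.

μ₂² = 72.9² = 5314.41000
μ₄/μ₂² = 28798.94 / 5314.41000 = 5.41903
β₂ ≈ 5.419

5.419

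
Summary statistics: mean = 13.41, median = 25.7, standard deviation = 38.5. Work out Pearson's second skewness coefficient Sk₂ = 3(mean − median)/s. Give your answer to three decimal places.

-0.958

Sk₂ = 3(13.41 − 25.7) / 38.5 = 3 × -12.2900 / 38.5
    = -36.8700 / 38.5 ≈ -0.958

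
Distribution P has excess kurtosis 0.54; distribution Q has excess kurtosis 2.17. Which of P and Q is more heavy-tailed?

Higher excess kurtosis ⇒ heavier tails relative to the normal distribution.
0.54 vs 2.17: the larger is 2.17, so Q has heavier tails.

Q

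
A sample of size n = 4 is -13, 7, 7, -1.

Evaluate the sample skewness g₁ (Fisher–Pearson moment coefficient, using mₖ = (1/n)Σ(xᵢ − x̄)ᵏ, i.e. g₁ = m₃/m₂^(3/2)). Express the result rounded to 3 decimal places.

-0.689

x̄ = (-13 + 7 + 7 - 1) / 4 = 0.0000
deviations (xᵢ − x̄): -13.0000, 7.0000, 7.0000, -1.0000
Σ(xᵢ − x̄)² = 268.0000 ⇒ m₂ = 268.0000/4 = 67.00000
Σ(xᵢ − x̄)³ = -1512.0000 ⇒ m₃ = -1512.0000/4 = -378.00000
m₂^(3/2) = 67.00000^(1.5) = 548.41864
g₁ = m₃ / m₂^(3/2) = -378.00000 / 548.41864 ≈ -0.689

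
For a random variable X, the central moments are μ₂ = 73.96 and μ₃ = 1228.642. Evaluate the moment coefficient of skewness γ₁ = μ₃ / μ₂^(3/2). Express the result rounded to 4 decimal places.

1.9317

σ = √μ₂ = √73.96 = 8.60000
σ³ = μ₂^(3/2) = 636.05600
γ₁ = μ₃/σ³ = 1228.642 / 636.05600 ≈ 1.9317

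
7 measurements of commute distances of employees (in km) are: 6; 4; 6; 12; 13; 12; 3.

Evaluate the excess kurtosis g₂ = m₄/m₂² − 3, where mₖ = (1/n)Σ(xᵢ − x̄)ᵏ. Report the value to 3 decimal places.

-1.723

x̄ = 8.0000
Σ(xᵢ − x̄)² = 106.0000 ⇒ m₂ = 15.14286
Σ(xᵢ − x̄)⁴ = 2050.0000 ⇒ m₄ = 292.85714
m₂² = 229.30612
g₂ = m₄/m₂² − 3 = 1.27714 − 3 ≈ -1.723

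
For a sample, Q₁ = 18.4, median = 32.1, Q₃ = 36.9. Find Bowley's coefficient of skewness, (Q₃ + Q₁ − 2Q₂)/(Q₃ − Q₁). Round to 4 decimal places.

numerator: Q₃ + Q₁ − 2Q₂ = 36.9 + 18.4 − 2×32.1 = -8.9000
denominator: Q₃ − Q₁ = 36.9 − 18.4 = 18.5000
Bowley skewness = -8.9000 / 18.5000 ≈ -0.4811

-0.4811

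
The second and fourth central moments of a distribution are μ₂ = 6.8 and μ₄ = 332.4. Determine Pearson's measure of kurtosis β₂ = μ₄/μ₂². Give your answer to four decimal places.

μ₂² = 6.8² = 46.24000
μ₄/μ₂² = 332.4 / 46.24000 = 7.18858
β₂ ≈ 7.1886

7.1886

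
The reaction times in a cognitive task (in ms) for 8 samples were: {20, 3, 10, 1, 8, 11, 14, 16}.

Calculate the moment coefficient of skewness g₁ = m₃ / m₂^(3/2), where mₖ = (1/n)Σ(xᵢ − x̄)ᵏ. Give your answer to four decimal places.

x̄ = (20 + 3 + 10 + 1 + 8 + 11 + 14 + 16) / 8 = 10.3750
deviations (xᵢ − x̄): 9.6250, -7.3750, -0.3750, -9.3750, -2.3750, 0.6250, 3.6250, 5.6250
Σ(xᵢ − x̄)² = 285.8750 ⇒ m₂ = 285.8750/8 = 35.73438
Σ(xᵢ − x̄)³ = -121.0313 ⇒ m₃ = -121.0313/8 = -15.12891
m₂^(3/2) = 35.73438^(1.5) = 213.61379
g₁ = m₃ / m₂^(3/2) = -15.12891 / 213.61379 ≈ -0.0708

-0.0708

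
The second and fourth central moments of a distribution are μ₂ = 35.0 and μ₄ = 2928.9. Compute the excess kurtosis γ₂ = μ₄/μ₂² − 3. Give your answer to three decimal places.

-0.609

μ₂² = 35.0² = 1225.00000
μ₄/μ₂² = 2928.9 / 1225.00000 = 2.39094
γ₂ = 2.39094 − 3 ≈ -0.609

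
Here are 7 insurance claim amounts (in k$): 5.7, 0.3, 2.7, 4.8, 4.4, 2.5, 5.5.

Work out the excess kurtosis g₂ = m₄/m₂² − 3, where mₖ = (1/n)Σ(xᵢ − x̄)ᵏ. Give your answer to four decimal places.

x̄ = 3.7000
Σ(xᵢ − x̄)² = 22.9400 ⇒ m₂ = 3.27714
Σ(xᵢ − x̄)⁴ = 164.9090 ⇒ m₄ = 23.55843
m₂² = 10.73967
g₂ = m₄/m₂² − 3 = 2.19359 − 3 ≈ -0.8064

-0.8064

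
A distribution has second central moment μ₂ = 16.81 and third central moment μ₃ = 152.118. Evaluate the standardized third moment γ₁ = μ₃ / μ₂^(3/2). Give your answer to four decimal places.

2.2071

σ = √μ₂ = √16.81 = 4.10000
σ³ = μ₂^(3/2) = 68.92100
γ₁ = μ₃/σ³ = 152.118 / 68.92100 ≈ 2.2071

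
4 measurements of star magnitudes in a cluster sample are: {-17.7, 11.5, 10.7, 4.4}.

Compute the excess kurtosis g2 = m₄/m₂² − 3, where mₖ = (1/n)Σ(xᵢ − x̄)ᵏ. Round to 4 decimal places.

-0.8259

x̄ = 2.2250
Σ(xᵢ − x̄)² = 559.5875 ⇒ m₂ = 139.89688
Σ(xᵢ − x̄)⁴ = 170195.1737 ⇒ m₄ = 42548.79341
m₂² = 19571.13563
g2 = m₄/m₂² − 3 = 2.17406 − 3 ≈ -0.8259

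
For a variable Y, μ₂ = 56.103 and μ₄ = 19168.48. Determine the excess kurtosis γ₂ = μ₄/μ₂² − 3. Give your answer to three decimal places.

3.090

μ₂² = 56.103² = 3147.54661
μ₄/μ₂² = 19168.48 / 3147.54661 = 6.08997
γ₂ = 6.08997 − 3 ≈ 3.090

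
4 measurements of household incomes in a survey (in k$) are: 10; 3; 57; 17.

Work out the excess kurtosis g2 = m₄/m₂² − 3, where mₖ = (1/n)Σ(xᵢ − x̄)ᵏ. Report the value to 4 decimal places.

x̄ = 21.7500
Σ(xᵢ − x̄)² = 1754.7500 ⇒ m₂ = 438.68750
Σ(xᵢ − x̄)⁴ = 1687128.0781 ⇒ m₄ = 421782.01953
m₂² = 192446.72266
g2 = m₄/m₂² − 3 = 2.19168 − 3 ≈ -0.8083

-0.8083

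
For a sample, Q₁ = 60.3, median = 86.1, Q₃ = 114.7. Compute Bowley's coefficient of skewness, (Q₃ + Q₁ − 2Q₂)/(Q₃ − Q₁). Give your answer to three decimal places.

numerator: Q₃ + Q₁ − 2Q₂ = 114.7 + 60.3 − 2×86.1 = 2.8000
denominator: Q₃ − Q₁ = 114.7 − 60.3 = 54.4000
Bowley skewness = 2.8000 / 54.4000 ≈ 0.051

0.051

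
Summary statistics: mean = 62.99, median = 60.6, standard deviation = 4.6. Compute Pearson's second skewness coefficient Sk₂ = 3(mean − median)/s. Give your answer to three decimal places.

1.559

Sk₂ = 3(62.99 − 60.6) / 4.6 = 3 × 2.3900 / 4.6
    = 7.1700 / 4.6 ≈ 1.559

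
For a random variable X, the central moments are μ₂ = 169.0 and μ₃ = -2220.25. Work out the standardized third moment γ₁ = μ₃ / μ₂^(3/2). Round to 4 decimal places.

σ = √μ₂ = √169.0 = 13.00000
σ³ = μ₂^(3/2) = 2197.00000
γ₁ = μ₃/σ³ = -2220.25 / 2197.00000 ≈ -1.0106

-1.0106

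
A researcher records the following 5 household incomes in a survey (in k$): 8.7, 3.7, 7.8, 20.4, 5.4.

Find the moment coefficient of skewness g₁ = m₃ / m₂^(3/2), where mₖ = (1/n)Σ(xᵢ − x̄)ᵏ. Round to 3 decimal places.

1.167

x̄ = (8.7 + 3.7 + 7.8 + 20.4 + 5.4) / 5 = 9.2000
deviations (xᵢ − x̄): -0.5000, -5.5000, -1.4000, 11.2000, -3.8000
Σ(xᵢ − x̄)² = 172.3400 ⇒ m₂ = 172.3400/5 = 34.46800
Σ(xᵢ − x̄)³ = 1180.8120 ⇒ m₃ = 1180.8120/5 = 236.16240
m₂^(3/2) = 34.46800^(1.5) = 202.35975
g₁ = m₃ / m₂^(3/2) = 236.16240 / 202.35975 ≈ 1.167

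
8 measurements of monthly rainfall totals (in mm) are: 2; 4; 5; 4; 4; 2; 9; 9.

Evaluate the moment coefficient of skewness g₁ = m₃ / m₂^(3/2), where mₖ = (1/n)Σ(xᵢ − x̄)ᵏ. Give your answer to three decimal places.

x̄ = (2 + 4 + 5 + 4 + 4 + 2 + 9 + 9) / 8 = 4.8750
deviations (xᵢ − x̄): -2.8750, -0.8750, 0.1250, -0.8750, -0.8750, -2.8750, 4.1250, 4.1250
Σ(xᵢ − x̄)² = 52.8750 ⇒ m₂ = 52.8750/8 = 6.60938
Σ(xᵢ − x̄)³ = 90.8438 ⇒ m₃ = 90.8438/8 = 11.35547
m₂^(3/2) = 6.60938^(1.5) = 16.99185
g₁ = m₃ / m₂^(3/2) = 11.35547 / 16.99185 ≈ 0.668

0.668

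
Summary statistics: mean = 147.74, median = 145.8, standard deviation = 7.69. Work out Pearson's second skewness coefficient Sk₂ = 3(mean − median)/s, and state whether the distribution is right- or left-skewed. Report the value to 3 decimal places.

0.757, right-skewed

Sk₂ = 3(147.74 − 145.8) / 7.69 = 3 × 1.9400 / 7.69
    = 5.8200 / 7.69 ≈ 0.757
Sk₂ > 0 ⇒ mean > median ⇒ right-skewed (positive skew).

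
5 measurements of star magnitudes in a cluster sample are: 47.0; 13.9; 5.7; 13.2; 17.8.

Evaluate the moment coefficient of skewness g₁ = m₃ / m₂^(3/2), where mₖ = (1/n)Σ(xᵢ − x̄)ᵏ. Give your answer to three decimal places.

1.212

x̄ = (47.0 + 13.9 + 5.7 + 13.2 + 17.8) / 5 = 19.5200
deviations (xᵢ − x̄): 27.4800, -5.6200, -13.8200, -6.3200, -1.7200
Σ(xᵢ − x̄)² = 1020.6280 ⇒ m₂ = 1020.6280/5 = 204.12560
Σ(xᵢ − x̄)³ = 17676.9893 ⇒ m₃ = 17676.9893/5 = 3535.39786
m₂^(3/2) = 204.12560^(1.5) = 2916.39410
g₁ = m₃ / m₂^(3/2) = 3535.39786 / 2916.39410 ≈ 1.212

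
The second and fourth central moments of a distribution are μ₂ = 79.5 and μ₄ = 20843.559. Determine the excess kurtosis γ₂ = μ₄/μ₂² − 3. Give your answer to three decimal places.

μ₂² = 79.5² = 6320.25000
μ₄/μ₂² = 20843.559 / 6320.25000 = 3.29790
γ₂ = 3.29790 − 3 ≈ 0.298

0.298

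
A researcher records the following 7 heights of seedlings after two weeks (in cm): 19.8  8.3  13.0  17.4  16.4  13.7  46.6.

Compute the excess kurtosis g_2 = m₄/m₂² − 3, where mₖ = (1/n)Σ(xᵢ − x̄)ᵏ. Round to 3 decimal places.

x̄ = 19.3143
Σ(xᵢ − x̄)² = 949.6086 ⇒ m₂ = 135.65837
Σ(xᵢ − x̄)⁴ = 571681.4221 ⇒ m₄ = 81668.77458
m₂² = 18403.19263
g_2 = m₄/m₂² − 3 = 4.43775 − 3 ≈ 1.438

1.438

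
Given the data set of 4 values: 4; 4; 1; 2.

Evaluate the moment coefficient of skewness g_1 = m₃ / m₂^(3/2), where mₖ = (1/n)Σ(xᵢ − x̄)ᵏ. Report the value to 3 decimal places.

-0.214

x̄ = (4 + 4 + 1 + 2) / 4 = 2.7500
deviations (xᵢ − x̄): 1.2500, 1.2500, -1.7500, -0.7500
Σ(xᵢ − x̄)² = 6.7500 ⇒ m₂ = 6.7500/4 = 1.68750
Σ(xᵢ − x̄)³ = -1.8750 ⇒ m₃ = -1.8750/4 = -0.46875
m₂^(3/2) = 1.68750^(1.5) = 2.19213
g_1 = m₃ / m₂^(3/2) = -0.46875 / 2.19213 ≈ -0.214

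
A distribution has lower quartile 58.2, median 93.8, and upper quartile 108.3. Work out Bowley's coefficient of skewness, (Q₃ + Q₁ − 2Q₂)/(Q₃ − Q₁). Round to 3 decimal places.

numerator: Q₃ + Q₁ − 2Q₂ = 108.3 + 58.2 − 2×93.8 = -21.1000
denominator: Q₃ − Q₁ = 108.3 − 58.2 = 50.1000
Bowley skewness = -21.1000 / 50.1000 ≈ -0.421

-0.421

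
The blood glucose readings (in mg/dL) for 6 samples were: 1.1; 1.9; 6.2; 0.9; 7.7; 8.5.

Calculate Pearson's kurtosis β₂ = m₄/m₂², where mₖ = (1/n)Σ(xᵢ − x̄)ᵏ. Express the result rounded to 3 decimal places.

x̄ = 4.3833
Σ(xᵢ − x̄)² = 60.3283 ⇒ m₂ = 10.05472
Σ(xᵢ − x̄)⁴ = 720.5670 ⇒ m₄ = 120.09450
m₂² = 101.09744
β₂ = m₄/m₂² = 120.09450 / 101.09744 ≈ 1.188

1.188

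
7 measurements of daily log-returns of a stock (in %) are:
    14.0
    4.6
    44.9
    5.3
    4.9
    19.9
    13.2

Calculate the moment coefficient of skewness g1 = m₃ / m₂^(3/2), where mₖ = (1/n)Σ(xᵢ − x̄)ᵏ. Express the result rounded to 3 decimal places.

x̄ = (14.0 + 4.6 + 44.9 + 5.3 + 4.9 + 19.9 + 13.2) / 7 = 15.2571
deviations (xᵢ − x̄): -1.2571, -10.6571, 29.6429, -9.9571, -10.3571, 4.6429, -2.0571
Σ(xᵢ − x̄)² = 1226.0571 ⇒ m₂ = 1226.0571/7 = 175.15102
Σ(xᵢ − x̄)³ = 22827.9435 ⇒ m₃ = 22827.9435/7 = 3261.13478
m₂^(3/2) = 175.15102^(1.5) = 2318.02976
g1 = m₃ / m₂^(3/2) = 3261.13478 / 2318.02976 ≈ 1.407

1.407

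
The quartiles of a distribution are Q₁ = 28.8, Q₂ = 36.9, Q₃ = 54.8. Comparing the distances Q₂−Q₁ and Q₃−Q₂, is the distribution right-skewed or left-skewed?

Q₂ − Q₁ = 8.1;  Q₃ − Q₂ = 17.9
Q₃ − Q₂ > Q₂ − Q₁ ⇒ the upper half is more spread out ⇒ right-skewed.

right-skewed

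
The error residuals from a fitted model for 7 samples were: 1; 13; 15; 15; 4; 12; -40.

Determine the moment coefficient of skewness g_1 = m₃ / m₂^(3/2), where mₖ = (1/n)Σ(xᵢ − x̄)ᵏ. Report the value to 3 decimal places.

-1.733

x̄ = (1 + 13 + 15 + 15 + 4 + 12 - 40) / 7 = 2.8571
deviations (xᵢ − x̄): -1.8571, 10.1429, 12.1429, 12.1429, 1.1429, 9.1429, -42.8571
Σ(xᵢ − x̄)² = 2322.8571 ⇒ m₂ = 2322.8571/7 = 331.83673
Σ(xᵢ − x̄)³ = -73333.4694 ⇒ m₃ = -73333.4694/7 = -10476.20991
m₂^(3/2) = 331.83673^(1.5) = 6044.86619
g_1 = m₃ / m₂^(3/2) = -10476.20991 / 6044.86619 ≈ -1.733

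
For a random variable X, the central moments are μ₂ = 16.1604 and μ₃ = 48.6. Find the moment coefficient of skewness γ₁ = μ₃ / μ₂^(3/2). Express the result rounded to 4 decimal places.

σ = √μ₂ = √16.1604 = 4.02000
σ³ = μ₂^(3/2) = 64.96481
γ₁ = μ₃/σ³ = 48.6 / 64.96481 ≈ 0.7481

0.7481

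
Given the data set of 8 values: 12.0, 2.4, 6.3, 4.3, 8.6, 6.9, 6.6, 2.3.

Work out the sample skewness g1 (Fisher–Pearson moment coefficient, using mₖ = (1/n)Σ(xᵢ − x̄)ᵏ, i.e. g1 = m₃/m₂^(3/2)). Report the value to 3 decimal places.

x̄ = (12.0 + 2.4 + 6.3 + 4.3 + 8.6 + 6.9 + 6.6 + 2.3) / 8 = 6.1750
deviations (xᵢ − x̄): 5.8250, -3.7750, 0.1250, -1.8750, 2.4250, 0.7250, 0.4250, -3.8750
Σ(xᵢ − x̄)² = 73.3150 ⇒ m₂ = 73.3150/8 = 9.16438
Σ(xᵢ − x̄)³ = 93.7928 ⇒ m₃ = 93.7928/8 = 11.72409
m₂^(3/2) = 9.16438^(1.5) = 27.74305
g1 = m₃ / m₂^(3/2) = 11.72409 / 27.74305 ≈ 0.423

0.423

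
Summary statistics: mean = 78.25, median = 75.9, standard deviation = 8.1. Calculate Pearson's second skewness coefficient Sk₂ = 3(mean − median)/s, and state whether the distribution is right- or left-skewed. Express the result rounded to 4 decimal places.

Sk₂ = 3(78.25 − 75.9) / 8.1 = 3 × 2.3500 / 8.1
    = 7.0500 / 8.1 ≈ 0.8704
Sk₂ > 0 ⇒ mean > median ⇒ right-skewed (positive skew).

0.8704, right-skewed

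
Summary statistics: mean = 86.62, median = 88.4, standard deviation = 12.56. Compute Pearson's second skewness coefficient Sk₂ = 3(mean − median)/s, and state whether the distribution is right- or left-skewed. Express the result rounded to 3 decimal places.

Sk₂ = 3(86.62 − 88.4) / 12.56 = 3 × -1.7800 / 12.56
    = -5.3400 / 12.56 ≈ -0.425
Sk₂ < 0 ⇒ mean < median ⇒ left-skewed (negative skew).

-0.425, left-skewed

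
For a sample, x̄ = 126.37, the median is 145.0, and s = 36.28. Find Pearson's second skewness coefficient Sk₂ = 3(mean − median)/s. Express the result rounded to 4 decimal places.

Sk₂ = 3(126.37 − 145.0) / 36.28 = 3 × -18.6300 / 36.28
    = -55.8900 / 36.28 ≈ -1.5405

-1.5405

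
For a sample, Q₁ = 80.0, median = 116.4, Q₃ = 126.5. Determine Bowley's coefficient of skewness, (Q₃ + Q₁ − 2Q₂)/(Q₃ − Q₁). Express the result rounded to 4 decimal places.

numerator: Q₃ + Q₁ − 2Q₂ = 126.5 + 80.0 − 2×116.4 = -26.3000
denominator: Q₃ − Q₁ = 126.5 − 80.0 = 46.5000
Bowley skewness = -26.3000 / 46.5000 ≈ -0.5656

-0.5656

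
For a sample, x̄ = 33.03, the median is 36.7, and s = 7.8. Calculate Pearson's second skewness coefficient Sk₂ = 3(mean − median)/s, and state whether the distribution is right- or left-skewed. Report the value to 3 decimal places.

-1.412, left-skewed

Sk₂ = 3(33.03 − 36.7) / 7.8 = 3 × -3.6700 / 7.8
    = -11.0100 / 7.8 ≈ -1.412
Sk₂ < 0 ⇒ mean < median ⇒ left-skewed (negative skew).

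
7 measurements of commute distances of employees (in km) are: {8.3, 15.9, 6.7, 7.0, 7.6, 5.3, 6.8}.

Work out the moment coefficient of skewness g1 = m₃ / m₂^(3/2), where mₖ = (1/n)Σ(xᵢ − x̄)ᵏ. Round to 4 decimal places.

x̄ = (8.3 + 15.9 + 6.7 + 7.0 + 7.6 + 5.3 + 6.8) / 7 = 8.2286
deviations (xᵢ − x̄): 0.0714, 7.6714, -1.5286, -1.2286, -0.6286, -2.9286, -1.4286
Σ(xᵢ − x̄)² = 73.7143 ⇒ m₂ = 73.7143/7 = 10.53061
Σ(xᵢ − x̄)³ = 417.7635 ⇒ m₃ = 417.7635/7 = 59.68050
m₂^(3/2) = 10.53061^(1.5) = 34.17279
g1 = m₃ / m₂^(3/2) = 59.68050 / 34.17279 ≈ 1.7464

1.7464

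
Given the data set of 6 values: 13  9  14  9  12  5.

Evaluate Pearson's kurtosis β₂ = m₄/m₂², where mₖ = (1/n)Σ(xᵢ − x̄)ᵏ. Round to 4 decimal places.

x̄ = 10.3333
Σ(xᵢ − x̄)² = 55.3333 ⇒ m₂ = 9.22222
Σ(xᵢ − x̄)⁴ = 1054.4444 ⇒ m₄ = 175.74074
m₂² = 85.04938
β₂ = m₄/m₂² = 175.74074 / 85.04938 ≈ 2.0663

2.0663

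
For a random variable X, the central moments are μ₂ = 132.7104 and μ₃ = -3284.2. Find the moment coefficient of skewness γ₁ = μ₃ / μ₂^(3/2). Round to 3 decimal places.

σ = √μ₂ = √132.7104 = 11.52000
σ³ = μ₂^(3/2) = 1528.82381
γ₁ = μ₃/σ³ = -3284.2 / 1528.82381 ≈ -2.148

-2.148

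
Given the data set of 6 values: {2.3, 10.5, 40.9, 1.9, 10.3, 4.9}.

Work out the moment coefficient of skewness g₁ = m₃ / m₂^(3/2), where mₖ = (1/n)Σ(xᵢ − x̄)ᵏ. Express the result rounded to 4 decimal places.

1.5373

x̄ = (2.3 + 10.5 + 40.9 + 1.9 + 10.3 + 4.9) / 6 = 11.8000
deviations (xᵢ − x̄): -9.5000, -1.3000, 29.1000, -9.9000, -1.5000, -6.9000
Σ(xᵢ − x̄)² = 1086.6200 ⇒ m₂ = 1086.6200/6 = 181.10333
Σ(xᵢ − x̄)³ = 22480.4160 ⇒ m₃ = 22480.4160/6 = 3746.73600
m₂^(3/2) = 181.10333^(1.5) = 2437.19156
g₁ = m₃ / m₂^(3/2) = 3746.73600 / 2437.19156 ≈ 1.5373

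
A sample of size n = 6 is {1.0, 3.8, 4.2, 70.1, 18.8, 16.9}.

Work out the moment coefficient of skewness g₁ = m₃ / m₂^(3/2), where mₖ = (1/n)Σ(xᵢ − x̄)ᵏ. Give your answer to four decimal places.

x̄ = (1.0 + 3.8 + 4.2 + 70.1 + 18.8 + 16.9) / 6 = 19.1333
deviations (xᵢ − x̄): -18.1333, -15.3333, -14.9333, 50.9667, -0.3333, -2.2333
Σ(xᵢ − x̄)² = 3389.6333 ⇒ m₂ = 3389.6333/6 = 564.93889
Σ(xᵢ − x̄)³ = 119482.0944 ⇒ m₃ = 119482.0944/6 = 19913.68241
m₂^(3/2) = 564.93889^(1.5) = 13427.71785
g₁ = m₃ / m₂^(3/2) = 19913.68241 / 13427.71785 ≈ 1.4830

1.4830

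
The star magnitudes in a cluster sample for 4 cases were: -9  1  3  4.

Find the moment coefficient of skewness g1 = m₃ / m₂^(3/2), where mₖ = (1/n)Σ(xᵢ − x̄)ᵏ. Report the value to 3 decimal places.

x̄ = (-9 + 1 + 3 + 4) / 4 = -0.2500
deviations (xᵢ − x̄): -8.7500, 1.2500, 3.2500, 4.2500
Σ(xᵢ − x̄)² = 106.7500 ⇒ m₂ = 106.7500/4 = 26.68750
Σ(xᵢ − x̄)³ = -556.8750 ⇒ m₃ = -556.8750/4 = -139.21875
m₂^(3/2) = 26.68750^(1.5) = 137.86748
g1 = m₃ / m₂^(3/2) = -139.21875 / 137.86748 ≈ -1.010

-1.010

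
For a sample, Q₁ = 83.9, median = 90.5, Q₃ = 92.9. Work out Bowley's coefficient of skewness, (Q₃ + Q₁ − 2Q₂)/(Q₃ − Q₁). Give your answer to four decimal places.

-0.4667

numerator: Q₃ + Q₁ − 2Q₂ = 92.9 + 83.9 − 2×90.5 = -4.2000
denominator: Q₃ − Q₁ = 92.9 − 83.9 = 9.0000
Bowley skewness = -4.2000 / 9.0000 ≈ -0.4667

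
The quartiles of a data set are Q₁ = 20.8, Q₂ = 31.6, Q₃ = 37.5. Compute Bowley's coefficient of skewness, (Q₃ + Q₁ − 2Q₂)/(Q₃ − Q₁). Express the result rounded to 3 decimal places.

numerator: Q₃ + Q₁ − 2Q₂ = 37.5 + 20.8 − 2×31.6 = -4.9000
denominator: Q₃ − Q₁ = 37.5 − 20.8 = 16.7000
Bowley skewness = -4.9000 / 16.7000 ≈ -0.293

-0.293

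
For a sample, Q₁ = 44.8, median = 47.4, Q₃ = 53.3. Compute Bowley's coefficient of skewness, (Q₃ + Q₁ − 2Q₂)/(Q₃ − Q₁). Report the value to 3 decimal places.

0.388

numerator: Q₃ + Q₁ − 2Q₂ = 53.3 + 44.8 − 2×47.4 = 3.3000
denominator: Q₃ − Q₁ = 53.3 − 44.8 = 8.5000
Bowley skewness = 3.3000 / 8.5000 ≈ 0.388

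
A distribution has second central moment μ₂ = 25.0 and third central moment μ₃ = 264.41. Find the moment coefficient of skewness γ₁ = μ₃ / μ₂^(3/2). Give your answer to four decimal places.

2.1153

σ = √μ₂ = √25.0 = 5.00000
σ³ = μ₂^(3/2) = 125.00000
γ₁ = μ₃/σ³ = 264.41 / 125.00000 ≈ 2.1153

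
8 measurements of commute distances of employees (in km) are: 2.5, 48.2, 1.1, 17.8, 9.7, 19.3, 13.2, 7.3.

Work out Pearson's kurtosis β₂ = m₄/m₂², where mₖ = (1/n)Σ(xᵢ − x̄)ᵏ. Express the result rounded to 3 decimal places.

x̄ = 14.8875
Σ(xᵢ − x̄)² = 1568.5488 ⇒ m₂ = 196.06859
Σ(xᵢ − x̄)⁴ = 1295665.1237 ⇒ m₄ = 161958.14046
m₂² = 38442.89346
β₂ = m₄/m₂² = 161958.14046 / 38442.89346 ≈ 4.213

4.213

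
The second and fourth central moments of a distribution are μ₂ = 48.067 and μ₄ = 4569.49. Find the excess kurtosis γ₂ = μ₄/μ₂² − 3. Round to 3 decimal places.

μ₂² = 48.067² = 2310.43649
μ₄/μ₂² = 4569.49 / 2310.43649 = 1.97776
γ₂ = 1.97776 − 3 ≈ -1.022

-1.022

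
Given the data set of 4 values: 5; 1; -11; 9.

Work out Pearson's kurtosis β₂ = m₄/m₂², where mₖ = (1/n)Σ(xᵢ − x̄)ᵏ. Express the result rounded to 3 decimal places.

x̄ = 1.0000
Σ(xᵢ − x̄)² = 224.0000 ⇒ m₂ = 56.00000
Σ(xᵢ − x̄)⁴ = 25088.0000 ⇒ m₄ = 6272.00000
m₂² = 3136.00000
β₂ = m₄/m₂² = 6272.00000 / 3136.00000 ≈ 2.000

2.000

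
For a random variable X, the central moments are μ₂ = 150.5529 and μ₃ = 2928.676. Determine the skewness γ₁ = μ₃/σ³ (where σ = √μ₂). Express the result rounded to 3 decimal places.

1.585

σ = √μ₂ = √150.5529 = 12.27000
σ³ = μ₂^(3/2) = 1847.28408
γ₁ = μ₃/σ³ = 2928.676 / 1847.28408 ≈ 1.585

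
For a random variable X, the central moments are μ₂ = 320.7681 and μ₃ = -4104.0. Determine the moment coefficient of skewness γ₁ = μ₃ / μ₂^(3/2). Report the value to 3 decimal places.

-0.714

σ = √μ₂ = √320.7681 = 17.91000
σ³ = μ₂^(3/2) = 5744.95667
γ₁ = μ₃/σ³ = -4104.0 / 5744.95667 ≈ -0.714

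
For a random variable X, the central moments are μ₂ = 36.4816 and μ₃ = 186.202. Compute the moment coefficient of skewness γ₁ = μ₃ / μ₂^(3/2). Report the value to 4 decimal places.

σ = √μ₂ = √36.4816 = 6.04000
σ³ = μ₂^(3/2) = 220.34886
γ₁ = μ₃/σ³ = 186.202 / 220.34886 ≈ 0.8450

0.8450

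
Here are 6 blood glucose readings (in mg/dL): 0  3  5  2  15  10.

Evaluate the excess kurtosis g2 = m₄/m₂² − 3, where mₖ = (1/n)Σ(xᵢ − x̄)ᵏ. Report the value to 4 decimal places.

x̄ = 5.8333
Σ(xᵢ − x̄)² = 158.8333 ⇒ m₂ = 26.47222
Σ(xᵢ − x̄)⁴ = 8800.8194 ⇒ m₄ = 1466.80324
m₂² = 700.77855
g2 = m₄/m₂² − 3 = 2.09311 − 3 ≈ -0.9069

-0.9069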